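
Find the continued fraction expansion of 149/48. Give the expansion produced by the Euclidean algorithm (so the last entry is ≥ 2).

149 = 3×48 + 5
48 = 9×5 + 3
5 = 1×3 + 2
3 = 1×2 + 1
2 = 2×1 + 0  (stop)
So 149/48 = [3; 9, 1, 1, 2].

[3; 9, 1, 1, 2]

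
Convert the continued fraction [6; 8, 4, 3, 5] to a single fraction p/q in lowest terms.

Fold from the inside: start with 5/1.
  3 + 1/5 = 16/5
  4 + 5/16 = 69/16
  8 + 16/69 = 568/69
  6 + 69/568 = 3477/568

3477/568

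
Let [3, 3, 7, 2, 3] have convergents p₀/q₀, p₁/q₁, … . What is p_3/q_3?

156/47

Using pₖ = aₖpₖ₋₁ + pₖ₋₂, qₖ = aₖqₖ₋₁ + qₖ₋₂ (with p₋₁=1, p₋₂=0, q₋₁=0, q₋₂=1):
  k=0: a=3, p=3, q=1
  k=1: a=3, p=10, q=3
  k=2: a=7, p=73, q=22
  k=3: a=2, p=156, q=47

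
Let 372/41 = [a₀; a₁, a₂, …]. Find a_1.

13

372 = 9·41 + 3   →  a_0 = 9
41 = 13·3 + 2   →  a_1 = 13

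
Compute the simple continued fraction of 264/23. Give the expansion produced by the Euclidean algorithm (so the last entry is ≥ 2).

[11; 2, 11]

264 = 11×23 + 11
23 = 2×11 + 1
11 = 11×1 + 0  (stop)
So 264/23 = [11; 2, 11].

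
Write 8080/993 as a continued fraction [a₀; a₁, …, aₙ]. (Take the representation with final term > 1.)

8080 = 8×993 + 136
993 = 7×136 + 41
136 = 3×41 + 13
41 = 3×13 + 2
13 = 6×2 + 1
2 = 2×1 + 0  (stop)
So 8080/993 = [8; 7, 3, 3, 6, 2].

[8; 7, 3, 3, 6, 2]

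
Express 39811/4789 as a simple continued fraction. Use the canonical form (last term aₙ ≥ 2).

39811 = 8·4789 + 1499
4789 = 3·1499 + 292
1499 = 5·292 + 39
292 = 7·39 + 19
39 = 2·19 + 1
19 = 19·1 + 0  (stop)
So 39811/4789 = [8; 3, 5, 7, 2, 19].

[8; 3, 5, 7, 2, 19]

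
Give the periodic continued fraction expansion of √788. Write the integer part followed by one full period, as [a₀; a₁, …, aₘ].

[28; 14, 56]

a₀ = ⌊√788⌋ = 28.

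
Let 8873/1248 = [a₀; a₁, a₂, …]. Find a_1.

9

8873 = 7·1248 + 137   →  a_0 = 7
1248 = 9·137 + 15   →  a_1 = 9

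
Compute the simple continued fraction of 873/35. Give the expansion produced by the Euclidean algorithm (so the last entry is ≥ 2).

873 = 24*35 + 33
35 = 1*33 + 2
33 = 16*2 + 1
2 = 2*1 + 0  (stop)
So 873/35 = [24; 1, 16, 2].

[24; 1, 16, 2]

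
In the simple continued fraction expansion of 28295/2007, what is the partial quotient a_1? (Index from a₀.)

10

28295 = 14·2007 + 197   →  a_0 = 14
2007 = 10·197 + 37   →  a_1 = 10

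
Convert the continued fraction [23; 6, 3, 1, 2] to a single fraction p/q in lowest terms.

Fold from the inside: start with 2/1.
  1 + 1/2 = 3/2
  3 + 2/3 = 11/3
  6 + 3/11 = 69/11
  23 + 11/69 = 1598/69

1598/69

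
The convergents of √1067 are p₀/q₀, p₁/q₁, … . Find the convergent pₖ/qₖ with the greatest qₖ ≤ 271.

6435/197

√1067 = [32; 1, 1, 1, 64, …] (period length 4).
Convergents:
  p_0/q_0 = 32/1
  p_1/q_1 = 33/1
  p_2/q_2 = 65/2
  p_3/q_3 = 98/3
  p_4/q_4 = 6337/194
  p_5/q_5 = 6435/197
  p_6/q_6 = 12772/391
q_5 = 197 ≤ 271 < 391 = q_6, so the answer is 6435/197.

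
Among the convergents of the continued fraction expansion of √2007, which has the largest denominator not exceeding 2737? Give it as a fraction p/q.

√2007 = [44; 1, 3, 1, 88, …] (period length 4).
Convergents:
  p_0/q_0 = 44/1
  p_1/q_1 = 45/1
  p_2/q_2 = 179/4
  p_3/q_3 = 224/5
  p_4/q_4 = 19891/444
  p_5/q_5 = 20115/449
  p_6/q_6 = 80236/1791
  p_7/q_7 = 100351/2240
  p_8/q_8 = 8911124/198911
q_7 = 2240 ≤ 2737 < 198911 = q_8, so the answer is 100351/2240.

100351/2240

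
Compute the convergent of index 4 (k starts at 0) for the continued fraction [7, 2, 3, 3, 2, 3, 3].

394/53

Using pₖ = aₖpₖ₋₁ + pₖ₋₂, qₖ = aₖqₖ₋₁ + qₖ₋₂ (with p₋₁=1, p₋₂=0, q₋₁=0, q₋₂=1):
  k=0: a=7, p=7, q=1
  k=1: a=2, p=15, q=2
  k=2: a=3, p=52, q=7
  k=3: a=3, p=171, q=23
  k=4: a=2, p=394, q=53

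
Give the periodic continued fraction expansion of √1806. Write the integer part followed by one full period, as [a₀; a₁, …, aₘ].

a₀ = ⌊√1806⌋ = 42.

[42; 2, 84]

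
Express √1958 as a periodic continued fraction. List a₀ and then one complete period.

a₀ = ⌊√1958⌋ = 44.
With m₀=0, d₀=1 and mₖ₊₁ = dₖaₖ − mₖ, dₖ₊₁ = (n − mₖ₊₁²)/dₖ, aₖ₊₁ = ⌊(a₀+mₖ₊₁)/dₖ₊₁⌋:
  k=1: m=44, d=22, a=4
  k=2: m=44, d=1, a=88
d=1 and a=2a₀=88 at k=2, so the next step gives (m, d) = (44, 22) again — its k=1 value — and the period has length 2.

[44; 4, 88]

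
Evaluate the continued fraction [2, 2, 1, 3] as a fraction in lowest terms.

26/11

Fold from the inside: start with 3/1.
  1 + 1/3 = 4/3
  2 + 3/4 = 11/4
  2 + 4/11 = 26/11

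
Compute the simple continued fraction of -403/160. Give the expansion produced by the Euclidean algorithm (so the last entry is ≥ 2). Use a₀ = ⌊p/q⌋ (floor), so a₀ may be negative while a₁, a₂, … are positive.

-403 = -3·160 + 77
160 = 2·77 + 6
77 = 12·6 + 5
6 = 1·5 + 1
5 = 5·1 + 0  (stop)
So -403/160 = [-3; 2, 12, 1, 5].

[-3; 2, 12, 1, 5]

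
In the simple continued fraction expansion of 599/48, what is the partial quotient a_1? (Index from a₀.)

599 = 12·48 + 23   →  a_0 = 12
48 = 2·23 + 2   →  a_1 = 2

2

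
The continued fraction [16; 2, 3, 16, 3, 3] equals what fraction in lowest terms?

19075/1161

Fold from the inside: start with 3/1.
  3 + 1/3 = 10/3
  16 + 3/10 = 163/10
  3 + 10/163 = 499/163
  2 + 163/499 = 1161/499
  16 + 499/1161 = 19075/1161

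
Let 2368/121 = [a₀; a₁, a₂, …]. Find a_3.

2368 = 19·121 + 69   →  a_0 = 19
121 = 1·69 + 52   →  a_1 = 1
69 = 1·52 + 17   →  a_2 = 1
52 = 3·17 + 1   →  a_3 = 3

3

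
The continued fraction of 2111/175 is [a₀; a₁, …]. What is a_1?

15

2111 = 12·175 + 11   →  a_0 = 12
175 = 15·11 + 10   →  a_1 = 15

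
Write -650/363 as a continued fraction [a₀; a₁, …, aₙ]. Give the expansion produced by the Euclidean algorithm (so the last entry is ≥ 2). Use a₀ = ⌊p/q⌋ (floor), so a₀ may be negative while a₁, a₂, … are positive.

[-2; 4, 1, 3, 2, 8]

-650 = -2*363 + 76
363 = 4*76 + 59
76 = 1*59 + 17
59 = 3*17 + 8
17 = 2*8 + 1
8 = 8*1 + 0  (stop)
So -650/363 = [-2; 4, 1, 3, 2, 8].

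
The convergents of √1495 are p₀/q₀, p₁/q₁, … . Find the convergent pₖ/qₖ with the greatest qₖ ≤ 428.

9009/233

√1495 = [38; 1, 1, 1, 76, …] (period length 4).
Convergents:
  p_0/q_0 = 38/1
  p_1/q_1 = 39/1
  p_2/q_2 = 77/2
  p_3/q_3 = 116/3
  p_4/q_4 = 8893/230
  p_5/q_5 = 9009/233
  p_6/q_6 = 17902/463
q_5 = 233 ≤ 428 < 463 = q_6, so the answer is 9009/233.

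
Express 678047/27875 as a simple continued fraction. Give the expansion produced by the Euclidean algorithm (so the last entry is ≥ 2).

[24; 3, 12, 3, 14, 17]

678047 = 24*27875 + 9047
27875 = 3*9047 + 734
9047 = 12*734 + 239
734 = 3*239 + 17
239 = 14*17 + 1
17 = 17*1 + 0  (stop)
So 678047/27875 = [24; 3, 12, 3, 14, 17].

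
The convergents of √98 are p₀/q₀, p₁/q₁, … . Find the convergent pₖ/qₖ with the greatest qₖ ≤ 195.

√98 = [9; 1, 8, 1, 18, …] (period length 4).
Convergents:
  p_0/q_0 = 9/1
  p_1/q_1 = 10/1
  p_2/q_2 = 89/9
  p_3/q_3 = 99/10
  p_4/q_4 = 1871/189
  p_5/q_5 = 1970/199
q_4 = 189 ≤ 195 < 199 = q_5, so the answer is 1871/189.

1871/189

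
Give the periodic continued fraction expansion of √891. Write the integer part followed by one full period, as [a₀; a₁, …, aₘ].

a₀ = ⌊√891⌋ = 29.
With m₀=0, d₀=1 and mₖ₊₁ = dₖaₖ − mₖ, dₖ₊₁ = (n − mₖ₊₁²)/dₖ, aₖ₊₁ = ⌊(a₀+mₖ₊₁)/dₖ₊₁⌋:
  k=1: m=29, d=50, a=1
  k=2: m=21, d=9, a=5
  k=3: m=24, d=35, a=1
  k=4: m=11, d=22, a=1
  k=5: m=11, d=35, a=1
  k=6: m=24, d=9, a=5
  k=7: m=21, d=50, a=1
  k=8: m=29, d=1, a=58
d=1 and a=2a₀=58 at k=8, so the next step gives (m, d) = (29, 50) again — its k=1 value — and the period has length 8.

[29; 1, 5, 1, 1, 1, 5, 1, 58]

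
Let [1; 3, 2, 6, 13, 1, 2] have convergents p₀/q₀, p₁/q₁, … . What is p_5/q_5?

Using pₖ = aₖpₖ₋₁ + pₖ₋₂, qₖ = aₖqₖ₋₁ + qₖ₋₂ (with p₋₁=1, p₋₂=0, q₋₁=0, q₋₂=1):
  k=0: a=1, p=1, q=1
  k=1: a=3, p=4, q=3
  k=2: a=2, p=9, q=7
  k=3: a=6, p=58, q=45
  k=4: a=13, p=763, q=592
  k=5: a=1, p=821, q=637

821/637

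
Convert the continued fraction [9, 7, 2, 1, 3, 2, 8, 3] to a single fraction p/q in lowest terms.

Fold from the inside: start with 3/1.
  8 + 1/3 = 25/3
  2 + 3/25 = 53/25
  3 + 25/53 = 184/53
  1 + 53/184 = 237/184
  2 + 184/237 = 658/237
  7 + 237/658 = 4843/658
  9 + 658/4843 = 44245/4843

44245/4843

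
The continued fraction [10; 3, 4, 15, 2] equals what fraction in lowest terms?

Fold from the inside: start with 2/1.
  15 + 1/2 = 31/2
  4 + 2/31 = 126/31
  3 + 31/126 = 409/126
  10 + 126/409 = 4216/409

4216/409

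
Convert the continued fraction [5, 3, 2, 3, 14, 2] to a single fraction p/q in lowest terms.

3757/710

Fold from the inside: start with 2/1.
  14 + 1/2 = 29/2
  3 + 2/29 = 89/29
  2 + 29/89 = 207/89
  3 + 89/207 = 710/207
  5 + 207/710 = 3757/710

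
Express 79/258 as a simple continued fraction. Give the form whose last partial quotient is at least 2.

[0; 3, 3, 1, 3, 5]

79 = 0×258 + 79
258 = 3×79 + 21
79 = 3×21 + 16
21 = 1×16 + 5
16 = 3×5 + 1
5 = 5×1 + 0  (stop)
So 79/258 = [0; 3, 3, 1, 3, 5].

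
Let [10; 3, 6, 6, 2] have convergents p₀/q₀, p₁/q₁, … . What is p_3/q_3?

Using pₖ = aₖpₖ₋₁ + pₖ₋₂, qₖ = aₖqₖ₋₁ + qₖ₋₂ (with p₋₁=1, p₋₂=0, q₋₁=0, q₋₂=1):
  k=0: a=10, p=10, q=1
  k=1: a=3, p=31, q=3
  k=2: a=6, p=196, q=19
  k=3: a=6, p=1207, q=117

1207/117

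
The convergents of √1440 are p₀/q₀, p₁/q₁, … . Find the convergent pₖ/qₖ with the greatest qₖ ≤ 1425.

√1440 = [37; 1, 17, 1, 74, …] (period length 4).
Convergents:
  p_0/q_0 = 37/1
  p_1/q_1 = 38/1
  p_2/q_2 = 683/18
  p_3/q_3 = 721/19
  p_4/q_4 = 54037/1424
  p_5/q_5 = 54758/1443
q_4 = 1424 ≤ 1425 < 1443 = q_5, so the answer is 54037/1424.

54037/1424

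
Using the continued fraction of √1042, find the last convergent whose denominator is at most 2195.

51874/1607

√1042 = [32; 3, 1, 1, 3, 64, …] (period length 5).
Convergents:
  p_0/q_0 = 32/1
  p_1/q_1 = 97/3
  p_2/q_2 = 129/4
  p_3/q_3 = 226/7
  p_4/q_4 = 807/25
  p_5/q_5 = 51874/1607
  p_6/q_6 = 156429/4846
q_5 = 1607 ≤ 2195 < 4846 = q_6, so the answer is 51874/1607.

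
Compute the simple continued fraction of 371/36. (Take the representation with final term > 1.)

371 = 10*36 + 11
36 = 3*11 + 3
11 = 3*3 + 2
3 = 1*2 + 1
2 = 2*1 + 0  (stop)
So 371/36 = [10; 3, 3, 1, 2].

[10; 3, 3, 1, 2]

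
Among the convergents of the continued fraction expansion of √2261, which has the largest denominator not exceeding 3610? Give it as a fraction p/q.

√2261 = [47; 1, 1, 4, 1, 1, 94, …] (period length 6).
Convergents:
  p_0/q_0 = 47/1
  p_1/q_1 = 48/1
  p_2/q_2 = 95/2
  p_3/q_3 = 428/9
  p_4/q_4 = 523/11
  p_5/q_5 = 951/20
  p_6/q_6 = 89917/1891
  p_7/q_7 = 90868/1911
  p_8/q_8 = 180785/3802
q_7 = 1911 ≤ 3610 < 3802 = q_8, so the answer is 90868/1911.

90868/1911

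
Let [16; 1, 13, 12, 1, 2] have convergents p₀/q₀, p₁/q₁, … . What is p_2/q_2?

Using pₖ = aₖpₖ₋₁ + pₖ₋₂, qₖ = aₖqₖ₋₁ + qₖ₋₂ (with p₋₁=1, p₋₂=0, q₋₁=0, q₋₂=1):
  k=0: a=16, p=16, q=1
  k=1: a=1, p=17, q=1
  k=2: a=13, p=237, q=14

237/14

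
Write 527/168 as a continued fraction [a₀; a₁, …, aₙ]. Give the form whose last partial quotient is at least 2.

[3; 7, 3, 3, 2]

527 = 3*168 + 23
168 = 7*23 + 7
23 = 3*7 + 2
7 = 3*2 + 1
2 = 2*1 + 0  (stop)
So 527/168 = [3; 7, 3, 3, 2].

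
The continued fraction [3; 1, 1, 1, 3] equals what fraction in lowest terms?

Fold from the inside: start with 3/1.
  1 + 1/3 = 4/3
  1 + 3/4 = 7/4
  1 + 4/7 = 11/7
  3 + 7/11 = 40/11

40/11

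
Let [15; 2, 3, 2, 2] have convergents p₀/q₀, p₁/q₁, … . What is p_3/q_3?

Using pₖ = aₖpₖ₋₁ + pₖ₋₂, qₖ = aₖqₖ₋₁ + qₖ₋₂ (with p₋₁=1, p₋₂=0, q₋₁=0, q₋₂=1):
  k=0: a=15, p=15, q=1
  k=1: a=2, p=31, q=2
  k=2: a=3, p=108, q=7
  k=3: a=2, p=247, q=16

247/16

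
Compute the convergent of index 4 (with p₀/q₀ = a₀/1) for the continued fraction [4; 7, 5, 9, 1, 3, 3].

Using pₖ = aₖpₖ₋₁ + pₖ₋₂, qₖ = aₖqₖ₋₁ + qₖ₋₂ (with p₋₁=1, p₋₂=0, q₋₁=0, q₋₂=1):
  k=0: a=4, p=4, q=1
  k=1: a=7, p=29, q=7
  k=2: a=5, p=149, q=36
  k=3: a=9, p=1370, q=331
  k=4: a=1, p=1519, q=367

1519/367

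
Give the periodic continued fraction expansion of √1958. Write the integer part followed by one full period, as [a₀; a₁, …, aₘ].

[44; 4, 88]

a₀ = ⌊√1958⌋ = 44.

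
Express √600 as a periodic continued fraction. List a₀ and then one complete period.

[24; 2, 48]

a₀ = ⌊√600⌋ = 24.
With m₀=0, d₀=1 and mₖ₊₁ = dₖaₖ − mₖ, dₖ₊₁ = (n − mₖ₊₁²)/dₖ, aₖ₊₁ = ⌊(a₀+mₖ₊₁)/dₖ₊₁⌋:
  k=1: m=24, d=24, a=2
  k=2: m=24, d=1, a=48
d=1 and a=2a₀=48 at k=2, so the next step gives (m, d) = (24, 24) again — its k=1 value — and the period has length 2.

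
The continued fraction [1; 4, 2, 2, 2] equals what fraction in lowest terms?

Using pₖ = aₖpₖ₋₁ + pₖ₋₂ and qₖ = aₖqₖ₋₁ + qₖ₋₂:
  k=0: a=1, p=1, q=1
  k=1: a=4, p=5, q=4
  k=2: a=2, p=11, q=9
  k=3: a=2, p=27, q=22
  k=4: a=2, p=65, q=53

65/53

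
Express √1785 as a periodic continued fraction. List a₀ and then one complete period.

[42; 4, 84]

a₀ = ⌊√1785⌋ = 42.
With m₀=0, d₀=1 and mₖ₊₁ = dₖaₖ − mₖ, dₖ₊₁ = (n − mₖ₊₁²)/dₖ, aₖ₊₁ = ⌊(a₀+mₖ₊₁)/dₖ₊₁⌋:
  k=1: m=42, d=21, a=4
  k=2: m=42, d=1, a=84
d=1 and a=2a₀=84 at k=2, so the next step gives (m, d) = (42, 21) again — its k=1 value — and the period has length 2.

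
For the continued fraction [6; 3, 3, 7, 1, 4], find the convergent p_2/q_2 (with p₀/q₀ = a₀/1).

Using pₖ = aₖpₖ₋₁ + pₖ₋₂, qₖ = aₖqₖ₋₁ + qₖ₋₂ (with p₋₁=1, p₋₂=0, q₋₁=0, q₋₂=1):
  k=0: a=6, p=6, q=1
  k=1: a=3, p=19, q=3
  k=2: a=3, p=63, q=10

63/10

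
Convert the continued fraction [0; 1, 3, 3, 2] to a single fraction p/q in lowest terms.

Fold from the inside: start with 2/1.
  3 + 1/2 = 7/2
  3 + 2/7 = 23/7
  1 + 7/23 = 30/23
  0 + 23/30 = 23/30

23/30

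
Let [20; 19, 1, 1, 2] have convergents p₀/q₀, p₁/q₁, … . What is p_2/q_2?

401/20

Using pₖ = aₖpₖ₋₁ + pₖ₋₂, qₖ = aₖqₖ₋₁ + qₖ₋₂ (with p₋₁=1, p₋₂=0, q₋₁=0, q₋₂=1):
  k=0: a=20, p=20, q=1
  k=1: a=19, p=381, q=19
  k=2: a=1, p=401, q=20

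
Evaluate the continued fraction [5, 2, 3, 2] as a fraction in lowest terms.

Fold from the inside: start with 2/1.
  3 + 1/2 = 7/2
  2 + 2/7 = 16/7
  5 + 7/16 = 87/16

87/16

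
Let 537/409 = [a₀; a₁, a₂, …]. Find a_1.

3

537 = 1·409 + 128   →  a_0 = 1
409 = 3·128 + 25   →  a_1 = 3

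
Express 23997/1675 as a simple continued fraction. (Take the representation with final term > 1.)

[14; 3, 16, 11, 3]

23997 = 14*1675 + 547
1675 = 3*547 + 34
547 = 16*34 + 3
34 = 11*3 + 1
3 = 3*1 + 0  (stop)
So 23997/1675 = [14; 3, 16, 11, 3].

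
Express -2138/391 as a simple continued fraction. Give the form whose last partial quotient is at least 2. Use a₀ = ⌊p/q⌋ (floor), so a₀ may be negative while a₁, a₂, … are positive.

[-6; 1, 1, 7, 3, 8]

-2138 = -6·391 + 208
391 = 1·208 + 183
208 = 1·183 + 25
183 = 7·25 + 8
25 = 3·8 + 1
8 = 8·1 + 0  (stop)
So -2138/391 = [-6; 1, 1, 7, 3, 8].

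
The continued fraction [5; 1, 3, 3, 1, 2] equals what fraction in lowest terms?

271/47

Using pₖ = aₖpₖ₋₁ + pₖ₋₂ and qₖ = aₖqₖ₋₁ + qₖ₋₂:
  k=0: a=5, p=5, q=1
  k=1: a=1, p=6, q=1
  k=2: a=3, p=23, q=4
  k=3: a=3, p=75, q=13
  k=4: a=1, p=98, q=17
  k=5: a=2, p=271, q=47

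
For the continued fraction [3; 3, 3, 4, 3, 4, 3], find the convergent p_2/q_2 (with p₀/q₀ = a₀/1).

33/10

Using pₖ = aₖpₖ₋₁ + pₖ₋₂, qₖ = aₖqₖ₋₁ + qₖ₋₂ (with p₋₁=1, p₋₂=0, q₋₁=0, q₋₂=1):
  k=0: a=3, p=3, q=1
  k=1: a=3, p=10, q=3
  k=2: a=3, p=33, q=10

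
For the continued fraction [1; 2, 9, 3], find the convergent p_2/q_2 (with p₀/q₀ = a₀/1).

Using pₖ = aₖpₖ₋₁ + pₖ₋₂, qₖ = aₖqₖ₋₁ + qₖ₋₂ (with p₋₁=1, p₋₂=0, q₋₁=0, q₋₂=1):
  k=0: a=1, p=1, q=1
  k=1: a=2, p=3, q=2
  k=2: a=9, p=28, q=19

28/19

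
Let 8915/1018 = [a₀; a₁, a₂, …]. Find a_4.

4

8915 = 8·1018 + 771   →  a_0 = 8
1018 = 1·771 + 247   →  a_1 = 1
771 = 3·247 + 30   →  a_2 = 3
247 = 8·30 + 7   →  a_3 = 8
30 = 4·7 + 2   →  a_4 = 4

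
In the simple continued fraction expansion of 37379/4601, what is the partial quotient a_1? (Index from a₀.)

8

37379 = 8·4601 + 571   →  a_0 = 8
4601 = 8·571 + 33   →  a_1 = 8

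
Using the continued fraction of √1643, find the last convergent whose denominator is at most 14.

√1643 = [40; 1, 1, 6, 1, 6, 1, 1, 80, …] (period length 8).
Convergents:
  p_0/q_0 = 40/1
  p_1/q_1 = 41/1
  p_2/q_2 = 81/2
  p_3/q_3 = 527/13
  p_4/q_4 = 608/15
q_3 = 13 ≤ 14 < 15 = q_4, so the answer is 527/13.

527/13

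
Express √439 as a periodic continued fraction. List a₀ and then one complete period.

a₀ = ⌊√439⌋ = 20.
With m₀=0, d₀=1 and mₖ₊₁ = dₖaₖ − mₖ, dₖ₊₁ = (n − mₖ₊₁²)/dₖ, aₖ₊₁ = ⌊(a₀+mₖ₊₁)/dₖ₊₁⌋:
  k=1: m=20, d=39, a=1
  k=2: m=19, d=2, a=19
  k=3: m=19, d=39, a=1
  k=4: m=20, d=1, a=40
d=1 and a=2a₀=40 at k=4, so the next step gives (m, d) = (20, 39) again — its k=1 value — and the period has length 4.

[20; 1, 19, 1, 40]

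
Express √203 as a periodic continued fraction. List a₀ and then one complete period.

[14; 4, 28]

a₀ = ⌊√203⌋ = 14.
With m₀=0, d₀=1 and mₖ₊₁ = dₖaₖ − mₖ, dₖ₊₁ = (n − mₖ₊₁²)/dₖ, aₖ₊₁ = ⌊(a₀+mₖ₊₁)/dₖ₊₁⌋:
  k=1: m=14, d=7, a=4
  k=2: m=14, d=1, a=28
d=1 and a=2a₀=28 at k=2, so the next step gives (m, d) = (14, 7) again — its k=1 value — and the period has length 2.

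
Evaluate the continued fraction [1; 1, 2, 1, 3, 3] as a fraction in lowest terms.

Using pₖ = aₖpₖ₋₁ + pₖ₋₂ and qₖ = aₖqₖ₋₁ + qₖ₋₂:
  k=0: a=1, p=1, q=1
  k=1: a=1, p=2, q=1
  k=2: a=2, p=5, q=3
  k=3: a=1, p=7, q=4
  k=4: a=3, p=26, q=15
  k=5: a=3, p=85, q=49

85/49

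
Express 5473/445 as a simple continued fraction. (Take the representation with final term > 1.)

[12; 3, 2, 1, 8, 5]

5473 = 12*445 + 133
445 = 3*133 + 46
133 = 2*46 + 41
46 = 1*41 + 5
41 = 8*5 + 1
5 = 5*1 + 0  (stop)
So 5473/445 = [12; 3, 2, 1, 8, 5].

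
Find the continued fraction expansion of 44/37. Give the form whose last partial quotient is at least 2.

[1; 5, 3, 2]

44 = 1*37 + 7
37 = 5*7 + 2
7 = 3*2 + 1
2 = 2*1 + 0  (stop)
So 44/37 = [1; 5, 3, 2].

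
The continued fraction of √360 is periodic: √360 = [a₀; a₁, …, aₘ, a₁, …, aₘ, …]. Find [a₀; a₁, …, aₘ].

[18; 1, 36]

a₀ = ⌊√360⌋ = 18.
With m₀=0, d₀=1 and mₖ₊₁ = dₖaₖ − mₖ, dₖ₊₁ = (n − mₖ₊₁²)/dₖ, aₖ₊₁ = ⌊(a₀+mₖ₊₁)/dₖ₊₁⌋:
  k=1: m=18, d=36, a=1
  k=2: m=18, d=1, a=36
d=1 and a=2a₀=36 at k=2, so the next step gives (m, d) = (18, 36) again — its k=1 value — and the period has length 2.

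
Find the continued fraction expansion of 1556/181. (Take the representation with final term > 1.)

1556 = 8*181 + 108
181 = 1*108 + 73
108 = 1*73 + 35
73 = 2*35 + 3
35 = 11*3 + 2
3 = 1*2 + 1
2 = 2*1 + 0  (stop)
So 1556/181 = [8; 1, 1, 2, 11, 1, 2].

[8; 1, 1, 2, 11, 1, 2]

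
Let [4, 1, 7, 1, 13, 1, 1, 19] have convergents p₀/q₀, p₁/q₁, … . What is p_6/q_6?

1266/259

Using pₖ = aₖpₖ₋₁ + pₖ₋₂, qₖ = aₖqₖ₋₁ + qₖ₋₂ (with p₋₁=1, p₋₂=0, q₋₁=0, q₋₂=1):
  k=0: a=4, p=4, q=1
  k=1: a=1, p=5, q=1
  k=2: a=7, p=39, q=8
  k=3: a=1, p=44, q=9
  k=4: a=13, p=611, q=125
  k=5: a=1, p=655, q=134
  k=6: a=1, p=1266, q=259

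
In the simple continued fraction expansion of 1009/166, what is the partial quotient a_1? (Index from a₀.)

12

1009 = 6·166 + 13   →  a_0 = 6
166 = 12·13 + 10   →  a_1 = 12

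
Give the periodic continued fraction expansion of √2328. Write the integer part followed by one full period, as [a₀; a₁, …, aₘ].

a₀ = ⌊√2328⌋ = 48.

[48; 4, 96]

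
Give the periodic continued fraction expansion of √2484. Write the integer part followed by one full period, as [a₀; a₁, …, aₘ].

[49; 1, 5, 4, 5, 1, 98]

a₀ = ⌊√2484⌋ = 49.
With m₀=0, d₀=1 and mₖ₊₁ = dₖaₖ − mₖ, dₖ₊₁ = (n − mₖ₊₁²)/dₖ, aₖ₊₁ = ⌊(a₀+mₖ₊₁)/dₖ₊₁⌋:
  k=1: m=49, d=83, a=1
  k=2: m=34, d=16, a=5
  k=3: m=46, d=23, a=4
  k=4: m=46, d=16, a=5
  k=5: m=34, d=83, a=1
  k=6: m=49, d=1, a=98
d=1 and a=2a₀=98 at k=6, so the next step gives (m, d) = (49, 83) again — its k=1 value — and the period has length 6.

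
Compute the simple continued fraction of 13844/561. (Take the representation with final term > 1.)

[24; 1, 2, 10, 18]

13844 = 24*561 + 380
561 = 1*380 + 181
380 = 2*181 + 18
181 = 10*18 + 1
18 = 18*1 + 0  (stop)
So 13844/561 = [24; 1, 2, 10, 18].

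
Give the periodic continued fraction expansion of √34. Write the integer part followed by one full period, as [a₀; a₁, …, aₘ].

[5; 1, 4, 1, 10]

a₀ = ⌊√34⌋ = 5.
With m₀=0, d₀=1 and mₖ₊₁ = dₖaₖ − mₖ, dₖ₊₁ = (n − mₖ₊₁²)/dₖ, aₖ₊₁ = ⌊(a₀+mₖ₊₁)/dₖ₊₁⌋:
  k=1: m=5, d=9, a=1
  k=2: m=4, d=2, a=4
  k=3: m=4, d=9, a=1
  k=4: m=5, d=1, a=10
d=1 and a=2a₀=10 at k=4, so the next step gives (m, d) = (5, 9) again — its k=1 value — and the period has length 4.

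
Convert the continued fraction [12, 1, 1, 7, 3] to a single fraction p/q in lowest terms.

Fold from the inside: start with 3/1.
  7 + 1/3 = 22/3
  1 + 3/22 = 25/22
  1 + 22/25 = 47/25
  12 + 25/47 = 589/47

589/47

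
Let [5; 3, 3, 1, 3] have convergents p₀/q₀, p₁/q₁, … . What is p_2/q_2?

Using pₖ = aₖpₖ₋₁ + pₖ₋₂, qₖ = aₖqₖ₋₁ + qₖ₋₂ (with p₋₁=1, p₋₂=0, q₋₁=0, q₋₂=1):
  k=0: a=5, p=5, q=1
  k=1: a=3, p=16, q=3
  k=2: a=3, p=53, q=10

53/10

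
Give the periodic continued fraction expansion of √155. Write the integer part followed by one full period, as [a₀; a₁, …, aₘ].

[12; 2, 4, 2, 24]

a₀ = ⌊√155⌋ = 12.
With m₀=0, d₀=1 and mₖ₊₁ = dₖaₖ − mₖ, dₖ₊₁ = (n − mₖ₊₁²)/dₖ, aₖ₊₁ = ⌊(a₀+mₖ₊₁)/dₖ₊₁⌋:
  k=1: m=12, d=11, a=2
  k=2: m=10, d=5, a=4
  k=3: m=10, d=11, a=2
  k=4: m=12, d=1, a=24
d=1 and a=2a₀=24 at k=4, so the next step gives (m, d) = (12, 11) again — its k=1 value — and the period has length 4.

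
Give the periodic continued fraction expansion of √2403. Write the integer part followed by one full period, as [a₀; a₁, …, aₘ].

a₀ = ⌊√2403⌋ = 49.
With m₀=0, d₀=1 and mₖ₊₁ = dₖaₖ − mₖ, dₖ₊₁ = (n − mₖ₊₁²)/dₖ, aₖ₊₁ = ⌊(a₀+mₖ₊₁)/dₖ₊₁⌋:
  k=1: m=49, d=2, a=49
  k=2: m=49, d=1, a=98
d=1 and a=2a₀=98 at k=2, so the next step gives (m, d) = (49, 2) again — its k=1 value — and the period has length 2.

[49; 49, 98]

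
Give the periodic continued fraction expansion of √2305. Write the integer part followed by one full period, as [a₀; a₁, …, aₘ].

[48; 96]

a₀ = ⌊√2305⌋ = 48.
With m₀=0, d₀=1 and mₖ₊₁ = dₖaₖ − mₖ, dₖ₊₁ = (n − mₖ₊₁²)/dₖ, aₖ₊₁ = ⌊(a₀+mₖ₊₁)/dₖ₊₁⌋:
  k=1: m=48, d=1, a=96
d=1 and a=2a₀=96 at k=1, so the next step gives (m, d) = (48, 1) again — its k=1 value — and the period has length 1.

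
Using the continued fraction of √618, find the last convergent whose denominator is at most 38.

174/7

√618 = [24; 1, 6, 8, 6, 1, 48, …] (period length 6).
Convergents:
  p_0/q_0 = 24/1
  p_1/q_1 = 25/1
  p_2/q_2 = 174/7
  p_3/q_3 = 1417/57
q_2 = 7 ≤ 38 < 57 = q_3, so the answer is 174/7.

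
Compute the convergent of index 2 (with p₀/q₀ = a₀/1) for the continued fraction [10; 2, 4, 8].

Using pₖ = aₖpₖ₋₁ + pₖ₋₂, qₖ = aₖqₖ₋₁ + qₖ₋₂ (with p₋₁=1, p₋₂=0, q₋₁=0, q₋₂=1):
  k=0: a=10, p=10, q=1
  k=1: a=2, p=21, q=2
  k=2: a=4, p=94, q=9

94/9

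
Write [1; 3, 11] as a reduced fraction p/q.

Fold from the inside: start with 11/1.
  3 + 1/11 = 34/11
  1 + 11/34 = 45/34

45/34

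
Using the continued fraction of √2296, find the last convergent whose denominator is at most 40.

√2296 = [47; 1, 10, 1, 94, …] (period length 4).
Convergents:
  p_0/q_0 = 47/1
  p_1/q_1 = 48/1
  p_2/q_2 = 527/11
  p_3/q_3 = 575/12
  p_4/q_4 = 54577/1139
q_3 = 12 ≤ 40 < 1139 = q_4, so the answer is 575/12.

575/12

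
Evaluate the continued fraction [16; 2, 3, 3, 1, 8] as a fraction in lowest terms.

Using pₖ = aₖpₖ₋₁ + pₖ₋₂ and qₖ = aₖqₖ₋₁ + qₖ₋₂:
  k=0: a=16, p=16, q=1
  k=1: a=2, p=33, q=2
  k=2: a=3, p=115, q=7
  k=3: a=3, p=378, q=23
  k=4: a=1, p=493, q=30
  k=5: a=8, p=4322, q=263

4322/263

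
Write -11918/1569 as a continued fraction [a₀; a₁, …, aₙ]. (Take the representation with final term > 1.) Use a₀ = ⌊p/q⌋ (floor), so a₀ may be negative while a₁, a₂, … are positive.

[-8; 2, 2, 9, 2, 2, 6]

-11918 = -8·1569 + 634
1569 = 2·634 + 301
634 = 2·301 + 32
301 = 9·32 + 13
32 = 2·13 + 6
13 = 2·6 + 1
6 = 6·1 + 0  (stop)
So -11918/1569 = [-8; 2, 2, 9, 2, 2, 6].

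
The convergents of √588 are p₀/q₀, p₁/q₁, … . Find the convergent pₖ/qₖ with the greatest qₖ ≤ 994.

√588 = [24; 4, 48, …] (period length 2).
Convergents:
  p_0/q_0 = 24/1
  p_1/q_1 = 97/4
  p_2/q_2 = 4680/193
  p_3/q_3 = 18817/776
  p_4/q_4 = 907896/37441
q_3 = 776 ≤ 994 < 37441 = q_4, so the answer is 18817/776.

18817/776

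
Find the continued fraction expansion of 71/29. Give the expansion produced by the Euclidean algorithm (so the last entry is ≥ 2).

71 = 2·29 + 13
29 = 2·13 + 3
13 = 4·3 + 1
3 = 3·1 + 0  (stop)
So 71/29 = [2; 2, 4, 3].

[2; 2, 4, 3]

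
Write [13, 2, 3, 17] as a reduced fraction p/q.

1625/121

Using pₖ = aₖpₖ₋₁ + pₖ₋₂ and qₖ = aₖqₖ₋₁ + qₖ₋₂:
  k=0: a=13, p=13, q=1
  k=1: a=2, p=27, q=2
  k=2: a=3, p=94, q=7
  k=3: a=17, p=1625, q=121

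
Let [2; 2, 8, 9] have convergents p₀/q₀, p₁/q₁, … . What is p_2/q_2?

Using pₖ = aₖpₖ₋₁ + pₖ₋₂, qₖ = aₖqₖ₋₁ + qₖ₋₂ (with p₋₁=1, p₋₂=0, q₋₁=0, q₋₂=1):
  k=0: a=2, p=2, q=1
  k=1: a=2, p=5, q=2
  k=2: a=8, p=42, q=17

42/17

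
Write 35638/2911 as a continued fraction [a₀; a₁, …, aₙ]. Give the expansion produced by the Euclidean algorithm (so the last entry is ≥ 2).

[12; 4, 8, 8, 1, 2, 3]

35638 = 12·2911 + 706
2911 = 4·706 + 87
706 = 8·87 + 10
87 = 8·10 + 7
10 = 1·7 + 3
7 = 2·3 + 1
3 = 3·1 + 0  (stop)
So 35638/2911 = [12; 4, 8, 8, 1, 2, 3].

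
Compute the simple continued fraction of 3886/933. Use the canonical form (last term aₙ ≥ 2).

3886 = 4·933 + 154
933 = 6·154 + 9
154 = 17·9 + 1
9 = 9·1 + 0  (stop)
So 3886/933 = [4; 6, 17, 9].

[4; 6, 17, 9]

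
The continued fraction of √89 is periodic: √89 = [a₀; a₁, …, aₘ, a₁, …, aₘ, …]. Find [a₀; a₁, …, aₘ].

a₀ = ⌊√89⌋ = 9.
With m₀=0, d₀=1 and mₖ₊₁ = dₖaₖ − mₖ, dₖ₊₁ = (n − mₖ₊₁²)/dₖ, aₖ₊₁ = ⌊(a₀+mₖ₊₁)/dₖ₊₁⌋:
  k=1: m=9, d=8, a=2
  k=2: m=7, d=5, a=3
  k=3: m=8, d=5, a=3
  k=4: m=7, d=8, a=2
  k=5: m=9, d=1, a=18
d=1 and a=2a₀=18 at k=5, so the next step gives (m, d) = (9, 8) again — its k=1 value — and the period has length 5.

[9; 2, 3, 3, 2, 18]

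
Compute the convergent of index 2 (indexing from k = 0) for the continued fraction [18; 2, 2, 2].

Using pₖ = aₖpₖ₋₁ + pₖ₋₂, qₖ = aₖqₖ₋₁ + qₖ₋₂ (with p₋₁=1, p₋₂=0, q₋₁=0, q₋₂=1):
  k=0: a=18, p=18, q=1
  k=1: a=2, p=37, q=2
  k=2: a=2, p=92, q=5

92/5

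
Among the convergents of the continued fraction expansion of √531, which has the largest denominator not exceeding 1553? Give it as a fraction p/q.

24403/1059

√531 = [23; 23, 46, …] (period length 2).
Convergents:
  p_0/q_0 = 23/1
  p_1/q_1 = 530/23
  p_2/q_2 = 24403/1059
  p_3/q_3 = 561799/24380
q_2 = 1059 ≤ 1553 < 24380 = q_3, so the answer is 24403/1059.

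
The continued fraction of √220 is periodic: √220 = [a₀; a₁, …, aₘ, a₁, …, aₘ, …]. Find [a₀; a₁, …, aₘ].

a₀ = ⌊√220⌋ = 14.
With m₀=0, d₀=1 and mₖ₊₁ = dₖaₖ − mₖ, dₖ₊₁ = (n − mₖ₊₁²)/dₖ, aₖ₊₁ = ⌊(a₀+mₖ₊₁)/dₖ₊₁⌋:
  k=1: m=14, d=24, a=1
  k=2: m=10, d=5, a=4
  k=3: m=10, d=24, a=1
  k=4: m=14, d=1, a=28
d=1 and a=2a₀=28 at k=4, so the next step gives (m, d) = (14, 24) again — its k=1 value — and the period has length 4.

[14; 1, 4, 1, 28]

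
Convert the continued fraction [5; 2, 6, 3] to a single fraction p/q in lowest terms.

Using pₖ = aₖpₖ₋₁ + pₖ₋₂ and qₖ = aₖqₖ₋₁ + qₖ₋₂:
  k=0: a=5, p=5, q=1
  k=1: a=2, p=11, q=2
  k=2: a=6, p=71, q=13
  k=3: a=3, p=224, q=41

224/41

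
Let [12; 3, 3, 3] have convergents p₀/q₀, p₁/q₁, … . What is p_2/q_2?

123/10

Using pₖ = aₖpₖ₋₁ + pₖ₋₂, qₖ = aₖqₖ₋₁ + qₖ₋₂ (with p₋₁=1, p₋₂=0, q₋₁=0, q₋₂=1):
  k=0: a=12, p=12, q=1
  k=1: a=3, p=37, q=3
  k=2: a=3, p=123, q=10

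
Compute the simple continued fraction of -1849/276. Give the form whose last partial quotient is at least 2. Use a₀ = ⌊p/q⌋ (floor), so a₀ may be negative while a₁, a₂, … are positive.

[-7; 3, 3, 13, 2]

-1849 = -7*276 + 83
276 = 3*83 + 27
83 = 3*27 + 2
27 = 13*2 + 1
2 = 2*1 + 0  (stop)
So -1849/276 = [-7; 3, 3, 13, 2].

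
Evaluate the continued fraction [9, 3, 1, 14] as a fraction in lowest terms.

546/59

Using pₖ = aₖpₖ₋₁ + pₖ₋₂ and qₖ = aₖqₖ₋₁ + qₖ₋₂:
  k=0: a=9, p=9, q=1
  k=1: a=3, p=28, q=3
  k=2: a=1, p=37, q=4
  k=3: a=14, p=546, q=59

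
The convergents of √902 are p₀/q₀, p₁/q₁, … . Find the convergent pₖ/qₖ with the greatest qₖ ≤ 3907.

54090/1801

√902 = [30; 30, 60, …] (period length 2).
Convergents:
  p_0/q_0 = 30/1
  p_1/q_1 = 901/30
  p_2/q_2 = 54090/1801
  p_3/q_3 = 1623601/54060
q_2 = 1801 ≤ 3907 < 54060 = q_3, so the answer is 54090/1801.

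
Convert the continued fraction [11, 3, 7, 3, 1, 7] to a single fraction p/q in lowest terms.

Fold from the inside: start with 7/1.
  1 + 1/7 = 8/7
  3 + 7/8 = 31/8
  7 + 8/31 = 225/31
  3 + 31/225 = 706/225
  11 + 225/706 = 7991/706

7991/706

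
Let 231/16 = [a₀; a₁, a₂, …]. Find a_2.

3

231 = 14·16 + 7   →  a_0 = 14
16 = 2·7 + 2   →  a_1 = 2
7 = 3·2 + 1   →  a_2 = 3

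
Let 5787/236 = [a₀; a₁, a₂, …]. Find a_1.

5787 = 24·236 + 123   →  a_0 = 24
236 = 1·123 + 113   →  a_1 = 1

1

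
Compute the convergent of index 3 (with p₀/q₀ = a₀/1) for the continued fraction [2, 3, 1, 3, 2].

34/15

Using pₖ = aₖpₖ₋₁ + pₖ₋₂, qₖ = aₖqₖ₋₁ + qₖ₋₂ (with p₋₁=1, p₋₂=0, q₋₁=0, q₋₂=1):
  k=0: a=2, p=2, q=1
  k=1: a=3, p=7, q=3
  k=2: a=1, p=9, q=4
  k=3: a=3, p=34, q=15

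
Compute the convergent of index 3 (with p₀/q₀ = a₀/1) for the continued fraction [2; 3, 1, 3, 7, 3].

Using pₖ = aₖpₖ₋₁ + pₖ₋₂, qₖ = aₖqₖ₋₁ + qₖ₋₂ (with p₋₁=1, p₋₂=0, q₋₁=0, q₋₂=1):
  k=0: a=2, p=2, q=1
  k=1: a=3, p=7, q=3
  k=2: a=1, p=9, q=4
  k=3: a=3, p=34, q=15

34/15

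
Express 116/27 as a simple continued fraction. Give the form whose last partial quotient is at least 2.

116 = 4×27 + 8
27 = 3×8 + 3
8 = 2×3 + 2
3 = 1×2 + 1
2 = 2×1 + 0  (stop)
So 116/27 = [4; 3, 2, 1, 2].

[4; 3, 2, 1, 2]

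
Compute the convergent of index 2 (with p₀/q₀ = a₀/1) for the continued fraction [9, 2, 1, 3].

28/3

Using pₖ = aₖpₖ₋₁ + pₖ₋₂, qₖ = aₖqₖ₋₁ + qₖ₋₂ (with p₋₁=1, p₋₂=0, q₋₁=0, q₋₂=1):
  k=0: a=9, p=9, q=1
  k=1: a=2, p=19, q=2
  k=2: a=1, p=28, q=3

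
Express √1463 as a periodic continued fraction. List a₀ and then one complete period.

[38; 4, 76]

a₀ = ⌊√1463⌋ = 38.
With m₀=0, d₀=1 and mₖ₊₁ = dₖaₖ − mₖ, dₖ₊₁ = (n − mₖ₊₁²)/dₖ, aₖ₊₁ = ⌊(a₀+mₖ₊₁)/dₖ₊₁⌋:
  k=1: m=38, d=19, a=4
  k=2: m=38, d=1, a=76
d=1 and a=2a₀=76 at k=2, so the next step gives (m, d) = (38, 19) again — its k=1 value — and the period has length 2.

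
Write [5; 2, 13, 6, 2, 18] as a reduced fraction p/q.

Fold from the inside: start with 18/1.
  2 + 1/18 = 37/18
  6 + 18/37 = 240/37
  13 + 37/240 = 3157/240
  2 + 240/3157 = 6554/3157
  5 + 3157/6554 = 35927/6554

35927/6554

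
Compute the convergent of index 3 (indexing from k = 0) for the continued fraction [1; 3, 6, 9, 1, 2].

229/174

Using pₖ = aₖpₖ₋₁ + pₖ₋₂, qₖ = aₖqₖ₋₁ + qₖ₋₂ (with p₋₁=1, p₋₂=0, q₋₁=0, q₋₂=1):
  k=0: a=1, p=1, q=1
  k=1: a=3, p=4, q=3
  k=2: a=6, p=25, q=19
  k=3: a=9, p=229, q=174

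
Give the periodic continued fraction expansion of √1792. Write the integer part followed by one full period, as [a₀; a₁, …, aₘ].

[42; 3, 84]

a₀ = ⌊√1792⌋ = 42.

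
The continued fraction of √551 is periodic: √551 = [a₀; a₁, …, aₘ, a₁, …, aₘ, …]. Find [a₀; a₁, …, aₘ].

[23; 2, 8, 1, 8, 2, 46]

a₀ = ⌊√551⌋ = 23.
With m₀=0, d₀=1 and mₖ₊₁ = dₖaₖ − mₖ, dₖ₊₁ = (n − mₖ₊₁²)/dₖ, aₖ₊₁ = ⌊(a₀+mₖ₊₁)/dₖ₊₁⌋:
  k=1: m=23, d=22, a=2
  k=2: m=21, d=5, a=8
  k=3: m=19, d=38, a=1
  k=4: m=19, d=5, a=8
  k=5: m=21, d=22, a=2
  k=6: m=23, d=1, a=46
d=1 and a=2a₀=46 at k=6, so the next step gives (m, d) = (23, 22) again — its k=1 value — and the period has length 6.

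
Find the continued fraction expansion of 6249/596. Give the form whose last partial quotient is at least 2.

6249 = 10·596 + 289
596 = 2·289 + 18
289 = 16·18 + 1
18 = 18·1 + 0  (stop)
So 6249/596 = [10; 2, 16, 18].

[10; 2, 16, 18]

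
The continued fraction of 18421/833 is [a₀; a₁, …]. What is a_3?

3

18421 = 22·833 + 95   →  a_0 = 22
833 = 8·95 + 73   →  a_1 = 8
95 = 1·73 + 22   →  a_2 = 1
73 = 3·22 + 7   →  a_3 = 3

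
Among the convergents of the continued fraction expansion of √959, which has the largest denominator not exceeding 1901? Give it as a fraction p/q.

√959 = [30; 1, 29, 1, 60, …] (period length 4).
Convergents:
  p_0/q_0 = 30/1
  p_1/q_1 = 31/1
  p_2/q_2 = 929/30
  p_3/q_3 = 960/31
  p_4/q_4 = 58529/1890
  p_5/q_5 = 59489/1921
q_4 = 1890 ≤ 1901 < 1921 = q_5, so the answer is 58529/1890.

58529/1890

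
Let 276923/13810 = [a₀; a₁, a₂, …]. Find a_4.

9

276923 = 20·13810 + 723   →  a_0 = 20
13810 = 19·723 + 73   →  a_1 = 19
723 = 9·73 + 66   →  a_2 = 9
73 = 1·66 + 7   →  a_3 = 1
66 = 9·7 + 3   →  a_4 = 9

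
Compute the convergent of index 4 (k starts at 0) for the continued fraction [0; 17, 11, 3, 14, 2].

Using pₖ = aₖpₖ₋₁ + pₖ₋₂, qₖ = aₖqₖ₋₁ + qₖ₋₂ (with p₋₁=1, p₋₂=0, q₋₁=0, q₋₂=1):
  k=0: a=0, p=0, q=1
  k=1: a=17, p=1, q=17
  k=2: a=11, p=11, q=188
  k=3: a=3, p=34, q=581
  k=4: a=14, p=487, q=8322

487/8322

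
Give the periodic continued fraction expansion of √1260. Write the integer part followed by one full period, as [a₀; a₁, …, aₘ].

a₀ = ⌊√1260⌋ = 35.
With m₀=0, d₀=1 and mₖ₊₁ = dₖaₖ − mₖ, dₖ₊₁ = (n − mₖ₊₁²)/dₖ, aₖ₊₁ = ⌊(a₀+mₖ₊₁)/dₖ₊₁⌋:
  k=1: m=35, d=35, a=2
  k=2: m=35, d=1, a=70
d=1 and a=2a₀=70 at k=2, so the next step gives (m, d) = (35, 35) again — its k=1 value — and the period has length 2.

[35; 2, 70]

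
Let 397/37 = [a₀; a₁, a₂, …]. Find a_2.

2

397 = 10·37 + 27   →  a_0 = 10
37 = 1·27 + 10   →  a_1 = 1
27 = 2·10 + 7   →  a_2 = 2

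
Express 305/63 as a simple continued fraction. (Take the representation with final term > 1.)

305 = 4×63 + 53
63 = 1×53 + 10
53 = 5×10 + 3
10 = 3×3 + 1
3 = 3×1 + 0  (stop)
So 305/63 = [4; 1, 5, 3, 3].

[4; 1, 5, 3, 3]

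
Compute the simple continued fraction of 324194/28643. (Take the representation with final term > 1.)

[11; 3, 7, 7, 1, 19, 8]

324194 = 11×28643 + 9121
28643 = 3×9121 + 1280
9121 = 7×1280 + 161
1280 = 7×161 + 153
161 = 1×153 + 8
153 = 19×8 + 1
8 = 8×1 + 0  (stop)
So 324194/28643 = [11; 3, 7, 7, 1, 19, 8].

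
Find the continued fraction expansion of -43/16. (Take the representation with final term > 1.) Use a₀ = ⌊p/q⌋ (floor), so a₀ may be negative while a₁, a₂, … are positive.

-43 = -3*16 + 5
16 = 3*5 + 1
5 = 5*1 + 0  (stop)
So -43/16 = [-3; 3, 5].

[-3; 3, 5]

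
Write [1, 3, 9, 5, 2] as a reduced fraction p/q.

415/314

Using pₖ = aₖpₖ₋₁ + pₖ₋₂ and qₖ = aₖqₖ₋₁ + qₖ₋₂:
  k=0: a=1, p=1, q=1
  k=1: a=3, p=4, q=3
  k=2: a=9, p=37, q=28
  k=3: a=5, p=189, q=143
  k=4: a=2, p=415, q=314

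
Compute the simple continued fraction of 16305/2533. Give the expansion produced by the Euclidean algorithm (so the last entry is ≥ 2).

16305 = 6*2533 + 1107
2533 = 2*1107 + 319
1107 = 3*319 + 150
319 = 2*150 + 19
150 = 7*19 + 17
19 = 1*17 + 2
17 = 8*2 + 1
2 = 2*1 + 0  (stop)
So 16305/2533 = [6; 2, 3, 2, 7, 1, 8, 2].

[6; 2, 3, 2, 7, 1, 8, 2]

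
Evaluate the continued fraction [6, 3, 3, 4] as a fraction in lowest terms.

Fold from the inside: start with 4/1.
  3 + 1/4 = 13/4
  3 + 4/13 = 43/13
  6 + 13/43 = 271/43

271/43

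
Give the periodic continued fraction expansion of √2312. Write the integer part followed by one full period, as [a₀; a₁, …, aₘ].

a₀ = ⌊√2312⌋ = 48.
With m₀=0, d₀=1 and mₖ₊₁ = dₖaₖ − mₖ, dₖ₊₁ = (n − mₖ₊₁²)/dₖ, aₖ₊₁ = ⌊(a₀+mₖ₊₁)/dₖ₊₁⌋:
  k=1: m=48, d=8, a=12
  k=2: m=48, d=1, a=96
d=1 and a=2a₀=96 at k=2, so the next step gives (m, d) = (48, 8) again — its k=1 value — and the period has length 2.

[48; 12, 96]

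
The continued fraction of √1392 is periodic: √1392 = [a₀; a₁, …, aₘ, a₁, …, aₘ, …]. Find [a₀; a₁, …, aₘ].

[37; 3, 4, 3, 74]

a₀ = ⌊√1392⌋ = 37.
With m₀=0, d₀=1 and mₖ₊₁ = dₖaₖ − mₖ, dₖ₊₁ = (n − mₖ₊₁²)/dₖ, aₖ₊₁ = ⌊(a₀+mₖ₊₁)/dₖ₊₁⌋:
  k=1: m=37, d=23, a=3
  k=2: m=32, d=16, a=4
  k=3: m=32, d=23, a=3
  k=4: m=37, d=1, a=74
d=1 and a=2a₀=74 at k=4, so the next step gives (m, d) = (37, 23) again — its k=1 value — and the period has length 4.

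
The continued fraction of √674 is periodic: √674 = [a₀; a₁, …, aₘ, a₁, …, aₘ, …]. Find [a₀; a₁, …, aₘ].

a₀ = ⌊√674⌋ = 25.
With m₀=0, d₀=1 and mₖ₊₁ = dₖaₖ − mₖ, dₖ₊₁ = (n − mₖ₊₁²)/dₖ, aₖ₊₁ = ⌊(a₀+mₖ₊₁)/dₖ₊₁⌋:
  k=1: m=25, d=49, a=1
  k=2: m=24, d=2, a=24
  k=3: m=24, d=49, a=1
  k=4: m=25, d=1, a=50
d=1 and a=2a₀=50 at k=4, so the next step gives (m, d) = (25, 49) again — its k=1 value — and the period has length 4.

[25; 1, 24, 1, 50]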